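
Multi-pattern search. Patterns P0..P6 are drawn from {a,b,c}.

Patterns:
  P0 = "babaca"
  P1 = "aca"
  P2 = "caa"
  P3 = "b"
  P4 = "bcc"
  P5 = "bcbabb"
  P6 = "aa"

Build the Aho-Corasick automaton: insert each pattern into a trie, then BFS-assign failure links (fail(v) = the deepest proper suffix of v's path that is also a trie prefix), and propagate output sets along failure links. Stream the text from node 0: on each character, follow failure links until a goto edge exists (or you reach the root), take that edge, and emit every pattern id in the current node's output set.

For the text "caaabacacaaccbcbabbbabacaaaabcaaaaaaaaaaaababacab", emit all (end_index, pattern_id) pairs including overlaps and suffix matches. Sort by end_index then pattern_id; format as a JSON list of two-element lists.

Build:
Trie (insert patterns):
  n0 'ε': a→7 b→1 c→10
  n1 'b': a→2 c→13  [P3 ends]
  n2 'ba': b→3
  n3 'bab': a→4
  n4 'baba': c→5
  n5 'babac': a→6
  n6 'babaca': ·  [P0 ends]
  n7 'a': a→19 c→8
  n8 'ac': a→9
  n9 'aca': ·  [P1 ends]
  n10 'c': a→11
  n11 'ca': a→12
  n12 'caa': ·  [P2 ends]
  n13 'bc': b→15 c→14
  n14 'bcc': ·  [P4 ends]
  n15 'bcb': a→16
  n16 'bcba': b→17
  n17 'bcbab': b→18
  n18 'bcbabb': ·  [P5 ends]
  n19 'aa': ·  [P6 ends]

BFS fail/out derivation:
  fail(1) 'b': from fail(0)=0 chase 'b': 0 ⇒ 0;  out={3}∪out(0)={3}
  fail(7) 'a': from fail(0)=0 chase 'a': 0 ⇒ 0;  out=∅∪out(0)=∅
  fail(10) 'c': from fail(0)=0 chase 'c': 0 ⇒ 0;  out=∅∪out(0)=∅
  fail(2) 'ba': from fail(1)=0 chase 'a': 0 ⇒ 7;  out=∅∪out(7)=∅
  fail(8) 'ac': from fail(7)=0 chase 'c': 0 ⇒ 10;  out=∅∪out(10)=∅
  fail(11) 'ca': from fail(10)=0 chase 'a': 0 ⇒ 7;  out=∅∪out(7)=∅
  fail(13) 'bc': from fail(1)=0 chase 'c': 0 ⇒ 10;  out=∅∪out(10)=∅
  fail(19) 'aa': from fail(7)=0 chase 'a': 0 ⇒ 7;  out={6}∪out(7)={6}
  fail(3) 'bab': from fail(2)=7 chase 'b': 7→0 ⇒ 1;  out=∅∪out(1)={3}
  fail(9) 'aca': from fail(8)=10 chase 'a': 10 ⇒ 11;  out={1}∪out(11)={1}
  fail(12) 'caa': from fail(11)=7 chase 'a': 7 ⇒ 19;  out={2}∪out(19)={2,6}
  fail(14) 'bcc': from fail(13)=10 chase 'c': 10→0 ⇒ 10;  out={4}∪out(10)={4}
  fail(15) 'bcb': from fail(13)=10 chase 'b': 10→0 ⇒ 1;  out=∅∪out(1)={3}
  fail(4) 'baba': from fail(3)=1 chase 'a': 1 ⇒ 2;  out=∅∪out(2)=∅
  fail(16) 'bcba': from fail(15)=1 chase 'a': 1 ⇒ 2;  out=∅∪out(2)=∅
  fail(5) 'babac': from fail(4)=2 chase 'c': 2→7 ⇒ 8;  out=∅∪out(8)=∅
  fail(17) 'bcbab': from fail(16)=2 chase 'b': 2 ⇒ 3;  out=∅∪out(3)={3}
  fail(6) 'babaca': from fail(5)=8 chase 'a': 8 ⇒ 9;  out={0}∪out(9)={0,1}
  fail(18) 'bcbabb': from fail(17)=3 chase 'b': 3→1→0 ⇒ 1;  out={5}∪out(1)={3,5}

Scan:
pos 0 'c': at 10
pos 1 'a': at 11
pos 2 'a': at 12  → match P2@[0:2],P6@[1:2]
pos 3 'a': at 19 ·f  → match P6@[2:3]
pos 4 'b': at 1 ·f  → match P3@[4:4]
pos 5 'a': at 2
pos 6 'c': at 8 ·f
pos 7 'a': at 9  → match P1@[5:7]
pos 8 'c': at 8 ·f
pos 9 'a': at 9  → match P1@[7:9]
pos 10 'a': at 12 ·f  → match P2@[8:10],P6@[9:10]
pos 11 'c': at 8 ·f
pos 12 'c': at 10 ·f
pos 13 'b': at 1 ·f  → match P3@[13:13]
pos 14 'c': at 13
pos 15 'b': at 15  → match P3@[15:15]
pos 16 'a': at 16
pos 17 'b': at 17  → match P3@[17:17]
pos 18 'b': at 18  → match P3@[18:18],P5@[13:18]
pos 19 'b': at 1 ·f  → match P3@[19:19]
pos 20 'a': at 2
pos 21 'b': at 3  → match P3@[21:21]
pos 22 'a': at 4
pos 23 'c': at 5
pos 24 'a': at 6  → match P0@[19:24],P1@[22:24]
pos 25 'a': at 12 ·f  → match P2@[23:25],P6@[24:25]
pos 26 'a': at 19 ·f  → match P6@[25:26]
pos 27 'a': at 19 ·f  → match P6@[26:27]
pos 28 'b': at 1 ·f  → match P3@[28:28]
pos 29 'c': at 13
pos 30 'a': at 11 ·f
pos 31 'a': at 12  → match P2@[29:31],P6@[30:31]
pos 32 'a': at 19 ·f  → match P6@[31:32]
pos 33 'a': at 19 ·f  → match P6@[32:33]
pos 34 'a': at 19 ·f  → match P6@[33:34]
pos 35 'a': at 19 ·f  → match P6@[34:35]
pos 36 'a': at 19 ·f  → match P6@[35:36]
pos 37 'a': at 19 ·f  → match P6@[36:37]
pos 38 'a': at 19 ·f  → match P6@[37:38]
pos 39 'a': at 19 ·f  → match P6@[38:39]
pos 40 'a': at 19 ·f  → match P6@[39:40]
pos 41 'a': at 19 ·f  → match P6@[40:41]
pos 42 'b': at 1 ·f  → match P3@[42:42]
pos 43 'a': at 2
pos 44 'b': at 3  → match P3@[44:44]
pos 45 'a': at 4
pos 46 'c': at 5
pos 47 'a': at 6  → match P0@[42:47],P1@[45:47]
pos 48 'b': at 1 ·f  → match P3@[48:48]

Matches: [[2,2],[2,6],[3,6],[4,3],[7,1],[9,1],[10,2],[10,6],[13,3],[15,3],[17,3],[18,3],[18,5],[19,3],[21,3],[24,0],[24,1],[25,2],[25,6],[26,6],[27,6],[28,3],[31,2],[31,6],[32,6],[33,6],[34,6],[35,6],[36,6],[37,6],[38,6],[39,6],[40,6],[41,6],[42,3],[44,3],[47,0],[47,1],[48,3]]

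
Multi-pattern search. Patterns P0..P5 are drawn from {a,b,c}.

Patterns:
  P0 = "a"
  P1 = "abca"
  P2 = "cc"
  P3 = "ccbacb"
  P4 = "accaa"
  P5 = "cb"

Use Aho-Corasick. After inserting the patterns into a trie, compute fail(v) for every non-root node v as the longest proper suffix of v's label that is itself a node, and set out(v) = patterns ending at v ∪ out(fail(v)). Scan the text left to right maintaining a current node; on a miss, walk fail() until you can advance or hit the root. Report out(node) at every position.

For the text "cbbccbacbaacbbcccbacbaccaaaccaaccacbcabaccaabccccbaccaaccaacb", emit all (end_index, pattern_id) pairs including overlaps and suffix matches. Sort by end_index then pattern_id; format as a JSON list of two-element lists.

Construct AC machine:
Trie (insert patterns):
  n0 'ε': a→1 c→5
  n1 'a': b→2 c→11  ←P0
  n2 'ab': c→3
  n3 'abc': a→4
  n4 'abca': ·  ←P1
  n5 'c': b→15 c→6
  n6 'cc': b→7  ←P2
  n7 'ccb': a→8
  n8 'ccba': c→9
  n9 'ccbac': b→10
  n10 'ccbacb': ·  ←P3
  n11 'ac': c→12
  n12 'acc': a→13
  n13 'acca': a→14
  n14 'accaa': ·  ←P4
  n15 'cb': ·  ←P5

BFS fail/out derivation:
  fail(1) 'a': from fail(0)=0 chase 'a': 0 ⇒ 0;  out={0}∪out(0)={0}
  fail(5) 'c': from fail(0)=0 chase 'c': 0 ⇒ 0;  out=∅∪out(0)=∅
  fail(2) 'ab': from fail(1)=0 chase 'b': 0 ⇒ 0;  out=∅∪out(0)=∅
  fail(6) 'cc': from fail(5)=0 chase 'c': 0 ⇒ 5;  out={2}∪out(5)={2}
  fail(11) 'ac': from fail(1)=0 chase 'c': 0 ⇒ 5;  out=∅∪out(5)=∅
  fail(15) 'cb': from fail(5)=0 chase 'b': 0 ⇒ 0;  out={5}∪out(0)={5}
  fail(3) 'abc': from fail(2)=0 chase 'c': 0 ⇒ 5;  out=∅∪out(5)=∅
  fail(7) 'ccb': from fail(6)=5 chase 'b': 5 ⇒ 15;  out=∅∪out(15)={5}
  fail(12) 'acc': from fail(11)=5 chase 'c': 5 ⇒ 6;  out=∅∪out(6)={2}
  fail(4) 'abca': from fail(3)=5 chase 'a': 5→0 ⇒ 1;  out={1}∪out(1)={0,1}
  fail(8) 'ccba': from fail(7)=15 chase 'a': 15→0 ⇒ 1;  out=∅∪out(1)={0}
  fail(13) 'acca': from fail(12)=6 chase 'a': 6→5→0 ⇒ 1;  out=∅∪out(1)={0}
  fail(9) 'ccbac': from fail(8)=1 chase 'c': 1 ⇒ 11;  out=∅∪out(11)=∅
  fail(14) 'accaa': from fail(13)=1 chase 'a': 1→0 ⇒ 1;  out={4}∪out(1)={0,4}
  fail(10) 'ccbacb': from fail(9)=11 chase 'b': 11→5 ⇒ 15;  out={3}∪out(15)={3,5}

Scan:
pos 0 'c': at 5
pos 1 'b': at 15  ** P5@[0:1]
pos 2 'b': at 0 ·f
pos 3 'c': at 5
pos 4 'c': at 6  ** P2@[3:4]
pos 5 'b': at 7  ** P5@[4:5]
pos 6 'a': at 8  ** P0@[6:6]
pos 7 'c': at 9
pos 8 'b': at 10  ** P3@[3:8],P5@[7:8]
pos 9 'a': at 1 ·f  ** P0@[9:9]
pos 10 'a': at 1 ·f  ** P0@[10:10]
pos 11 'c': at 11
pos 12 'b': at 15 ·f  ** P5@[11:12]
pos 13 'b': at 0 ·f
pos 14 'c': at 5
pos 15 'c': at 6  ** P2@[14:15]
pos 16 'c': at 6 ·f  ** P2@[15:16]
pos 17 'b': at 7  ** P5@[16:17]
pos 18 'a': at 8  ** P0@[18:18]
pos 19 'c': at 9
pos 20 'b': at 10  ** P3@[15:20],P5@[19:20]
pos 21 'a': at 1 ·f  ** P0@[21:21]
pos 22 'c': at 11
pos 23 'c': at 12  ** P2@[22:23]
pos 24 'a': at 13  ** P0@[24:24]
pos 25 'a': at 14  ** P0@[25:25],P4@[21:25]
pos 26 'a': at 1 ·f  ** P0@[26:26]
pos 27 'c': at 11
pos 28 'c': at 12  ** P2@[27:28]
pos 29 'a': at 13  ** P0@[29:29]
pos 30 'a': at 14  ** P0@[30:30],P4@[26:30]
pos 31 'c': at 11 ·f
pos 32 'c': at 12  ** P2@[31:32]
pos 33 'a': at 13  ** P0@[33:33]
pos 34 'c': at 11 ·f
pos 35 'b': at 15 ·f  ** P5@[34:35]
pos 36 'c': at 5 ·f
pos 37 'a': at 1 ·f  ** P0@[37:37]
pos 38 'b': at 2
pos 39 'a': at 1 ·f  ** P0@[39:39]
pos 40 'c': at 11
pos 41 'c': at 12  ** P2@[40:41]
pos 42 'a': at 13  ** P0@[42:42]
pos 43 'a': at 14  ** P0@[43:43],P4@[39:43]
pos 44 'b': at 2 ·f
pos 45 'c': at 3
pos 46 'c': at 6 ·f  ** P2@[45:46]
pos 47 'c': at 6 ·f  ** P2@[46:47]
pos 48 'c': at 6 ·f  ** P2@[47:48]
pos 49 'b': at 7  ** P5@[48:49]
pos 50 'a': at 8  ** P0@[50:50]
pos 51 'c': at 9
pos 52 'c': at 12 ·f  ** P2@[51:52]
pos 53 'a': at 13  ** P0@[53:53]
pos 54 'a': at 14  ** P0@[54:54],P4@[50:54]
pos 55 'c': at 11 ·f
pos 56 'c': at 12  ** P2@[55:56]
pos 57 'a': at 13  ** P0@[57:57]
pos 58 'a': at 14  ** P0@[58:58],P4@[54:58]
pos 59 'c': at 11 ·f
pos 60 'b': at 15 ·f  ** P5@[59:60]

Result: [[1,5],[4,2],[5,5],[6,0],[8,3],[8,5],[9,0],[10,0],[12,5],[15,2],[16,2],[17,5],[18,0],[20,3],[20,5],[21,0],[23,2],[24,0],[25,0],[25,4],[26,0],[28,2],[29,0],[30,0],[30,4],[32,2],[33,0],[35,5],[37,0],[39,0],[41,2],[42,0],[43,0],[43,4],[46,2],[47,2],[48,2],[49,5],[50,0],[52,2],[53,0],[54,0],[54,4],[56,2],[57,0],[58,0],[58,4],[60,5]]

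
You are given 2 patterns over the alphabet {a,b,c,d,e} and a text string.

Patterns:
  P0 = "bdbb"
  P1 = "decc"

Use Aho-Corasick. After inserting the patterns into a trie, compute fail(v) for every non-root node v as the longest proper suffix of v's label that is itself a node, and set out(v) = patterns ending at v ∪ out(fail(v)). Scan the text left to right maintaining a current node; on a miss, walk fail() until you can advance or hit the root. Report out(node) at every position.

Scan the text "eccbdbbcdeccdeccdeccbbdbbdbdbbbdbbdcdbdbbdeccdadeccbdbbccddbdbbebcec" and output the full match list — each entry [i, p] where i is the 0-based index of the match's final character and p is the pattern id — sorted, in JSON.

Construct AC machine:
Trie nodes:
  n0 'ε': b→1 d→5
  n1 'b': d→2
  n2 'bd': b→3
  n3 'bdb': b→4
  n4 'bdbb': ·  ←P0
  n5 'd': e→6
  n6 'de': c→7
  n7 'dec': c→8
  n8 'decc': ·  ←P1

BFS fail/out derivation:
  fail(1) 'b': from fail(0)=0 chase 'b': 0 ⇒ 0;  out=∅∪out(0)=∅
  fail(5) 'd': from fail(0)=0 chase 'd': 0 ⇒ 0;  out=∅∪out(0)=∅
  fail(2) 'bd': from fail(1)=0 chase 'd': 0 ⇒ 5;  out=∅∪out(5)=∅
  fail(6) 'de': from fail(5)=0 chase 'e': 0 ⇒ 0;  out=∅∪out(0)=∅
  fail(3) 'bdb': from fail(2)=5 chase 'b': 5→0 ⇒ 1;  out=∅∪out(1)=∅
  fail(7) 'dec': from fail(6)=0 chase 'c': 0 ⇒ 0;  out=∅∪out(0)=∅
  fail(4) 'bdbb': from fail(3)=1 chase 'b': 1→0 ⇒ 1;  out={0}∪out(1)={0}
  fail(8) 'decc': from fail(7)=0 chase 'c': 0 ⇒ 0;  out={1}∪out(0)={1}

Text stream:
[0] read 'e'  n0⇒n0
[1] read 'c'  n0⇒n0
[2] read 'c'  n0⇒n0
[3] read 'b'  n0⇒n1
[4] read 'd'  n1⇒n2
[5] read 'b'  n2⇒n3
[6] read 'b'  n3⇒n4  emit P0@[3:6]
[7] read 'c'  n4⇒n0 (fail-walked)
[8] read 'd'  n0⇒n5
[9] read 'e'  n5⇒n6
[10] read 'c'  n6⇒n7
[11] read 'c'  n7⇒n8  emit P1@[8:11]
[12] read 'd'  n8⇒n5 (fail-walked)
[13] read 'e'  n5⇒n6
[14] read 'c'  n6⇒n7
[15] read 'c'  n7⇒n8  emit P1@[12:15]
[16] read 'd'  n8⇒n5 (fail-walked)
[17] read 'e'  n5⇒n6
[18] read 'c'  n6⇒n7
[19] read 'c'  n7⇒n8  emit P1@[16:19]
[20] read 'b'  n8⇒n1 (fail-walked)
[21] read 'b'  n1⇒n1 (fail-walked)
[22] read 'd'  n1⇒n2
[23] read 'b'  n2⇒n3
[24] read 'b'  n3⇒n4  emit P0@[21:24]
[25] read 'd'  n4⇒n2 (fail-walked)
[26] read 'b'  n2⇒n3
[27] read 'd'  n3⇒n2 (fail-walked)
[28] read 'b'  n2⇒n3
[29] read 'b'  n3⇒n4  emit P0@[26:29]
[30] read 'b'  n4⇒n1 (fail-walked)
[31] read 'd'  n1⇒n2
[32] read 'b'  n2⇒n3
[33] read 'b'  n3⇒n4  emit P0@[30:33]
[34] read 'd'  n4⇒n2 (fail-walked)
[35] read 'c'  n2⇒n0 (fail-walked)
[36] read 'd'  n0⇒n5
[37] read 'b'  n5⇒n1 (fail-walked)
[38] read 'd'  n1⇒n2
[39] read 'b'  n2⇒n3
[40] read 'b'  n3⇒n4  emit P0@[37:40]
[41] read 'd'  n4⇒n2 (fail-walked)
[42] read 'e'  n2⇒n6 (fail-walked)
[43] read 'c'  n6⇒n7
[44] read 'c'  n7⇒n8  emit P1@[41:44]
[45] read 'd'  n8⇒n5 (fail-walked)
[46] read 'a'  n5⇒n0 (fail-walked)
[47] read 'd'  n0⇒n5
[48] read 'e'  n5⇒n6
[49] read 'c'  n6⇒n7
[50] read 'c'  n7⇒n8  emit P1@[47:50]
[51] read 'b'  n8⇒n1 (fail-walked)
[52] read 'd'  n1⇒n2
[53] read 'b'  n2⇒n3
[54] read 'b'  n3⇒n4  emit P0@[51:54]
[55] read 'c'  n4⇒n0 (fail-walked)
[56] read 'c'  n0⇒n0
[57] read 'd'  n0⇒n5
[58] read 'd'  n5⇒n5 (fail-walked)
[59] read 'b'  n5⇒n1 (fail-walked)
[60] read 'd'  n1⇒n2
[61] read 'b'  n2⇒n3
[62] read 'b'  n3⇒n4  emit P0@[59:62]
[63] read 'e'  n4⇒n0 (fail-walked)
[64] read 'b'  n0⇒n1
[65] read 'c'  n1⇒n0 (fail-walked)
[66] read 'e'  n0⇒n0
[67] read 'c'  n0⇒n0

Result: [[6,0],[11,1],[15,1],[19,1],[24,0],[29,0],[33,0],[40,0],[44,1],[50,1],[54,0],[62,0]]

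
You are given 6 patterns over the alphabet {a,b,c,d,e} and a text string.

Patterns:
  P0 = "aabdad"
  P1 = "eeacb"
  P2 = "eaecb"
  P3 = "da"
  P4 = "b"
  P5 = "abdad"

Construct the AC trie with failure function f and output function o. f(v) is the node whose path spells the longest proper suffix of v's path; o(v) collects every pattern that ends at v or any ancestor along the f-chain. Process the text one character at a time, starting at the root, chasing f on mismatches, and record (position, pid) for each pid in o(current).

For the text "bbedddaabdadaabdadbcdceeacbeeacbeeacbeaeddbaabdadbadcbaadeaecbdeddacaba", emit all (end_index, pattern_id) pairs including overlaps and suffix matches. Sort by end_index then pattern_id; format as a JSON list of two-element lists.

Build automaton:
Trie nodes:
  n0 'ε': a→1 b→18 d→16 e→7
  n1 'a': a→2 b→19
  n2 'aa': b→3
  n3 'aab': d→4
  n4 'aabd': a→5
  n5 'aabda': d→6
  n6 'aabdad': ·  [P0 ends]
  n7 'e': a→12 e→8
  n8 'ee': a→9
  n9 'eea': c→10
  n10 'eeac': b→11
  n11 'eeacb': ·  [P1 ends]
  n12 'ea': e→13
  n13 'eae': c→14
  n14 'eaec': b→15
  n15 'eaecb': ·  [P2 ends]
  n16 'd': a→17
  n17 'da': ·  [P3 ends]
  n18 'b': ·  [P4 ends]
  n19 'ab': d→20
  n20 'abd': a→21
  n21 'abda': d→22
  n22 'abdad': ·  [P5 ends]

Failure links (BFS by depth):
  n1('a'): parent n0 fail=0; on 'a' 0 → fail=0;  out ∅∪∅=∅
  n7('e'): parent n0 fail=0; on 'e' 0 → fail=0;  out ∅∪∅=∅
  n16('d'): parent n0 fail=0; on 'd' 0 → fail=0;  out ∅∪∅=∅
  n18('b'): parent n0 fail=0; on 'b' 0 → fail=0;  out {4}∪∅={4}
  n2('aa'): parent n1 fail=0; on 'a' 0 → fail=1;  out ∅∪∅=∅
  n8('ee'): parent n7 fail=0; on 'e' 0 → fail=7;  out ∅∪∅=∅
  n12('ea'): parent n7 fail=0; on 'a' 0 → fail=1;  out ∅∪∅=∅
  n17('da'): parent n16 fail=0; on 'a' 0 → fail=1;  out {3}∪∅={3}
  n19('ab'): parent n1 fail=0; on 'b' 0 → fail=18;  out ∅∪{4}={4}
  n3('aab'): parent n2 fail=1; on 'b' 1 → fail=19;  out ∅∪{4}={4}
  n9('eea'): parent n8 fail=7; on 'a' 7 → fail=12;  out ∅∪∅=∅
  n13('eae'): parent n12 fail=1; on 'e' 1→0 → fail=7;  out ∅∪∅=∅
  n20('abd'): parent n19 fail=18; on 'd' 18→0 → fail=16;  out ∅∪∅=∅
  n4('aabd'): parent n3 fail=19; on 'd' 19 → fail=20;  out ∅∪∅=∅
  n10('eeac'): parent n9 fail=12; on 'c' 12→1→0 → fail=0;  out ∅∪∅=∅
  n14('eaec'): parent n13 fail=7; on 'c' 7→0 → fail=0;  out ∅∪∅=∅
  n21('abda'): parent n20 fail=16; on 'a' 16 → fail=17;  out ∅∪{3}={3}
  n5('aabda'): parent n4 fail=20; on 'a' 20 → fail=21;  out ∅∪{3}={3}
  n11('eeacb'): parent n10 fail=0; on 'b' 0 → fail=18;  out {1}∪{4}={1,4}
  n15('eaecb'): parent n14 fail=0; on 'b' 0 → fail=18;  out {2}∪{4}={2,4}
  n22('abdad'): parent n21 fail=17; on 'd' 17→1→0 → fail=16;  out {5}∪∅={5}
  n6('aabdad'): parent n5 fail=21; on 'd' 21 → fail=22;  out {0}∪{5}={0,5}

Text stream:
[0] read 'b'  n0⇒n18  ** P4@[0:0]
[1] read 'b'  n18⇒n18 ·f  ** P4@[1:1]
[2] read 'e'  n18⇒n7 ·f
[3] read 'd'  n7⇒n16 ·f
[4] read 'd'  n16⇒n16 ·f
[5] read 'd'  n16⇒n16 ·f
[6] read 'a'  n16⇒n17  ** P3@[5:6]
[7] read 'a'  n17⇒n2 ·f
[8] read 'b'  n2⇒n3  ** P4@[8:8]
[9] read 'd'  n3⇒n4
[10] read 'a'  n4⇒n5  ** P3@[9:10]
[11] read 'd'  n5⇒n6  ** P0@[6:11],P5@[7:11]
[12] read 'a'  n6⇒n17 ·f  ** P3@[11:12]
[13] read 'a'  n17⇒n2 ·f
[14] read 'b'  n2⇒n3  ** P4@[14:14]
[15] read 'd'  n3⇒n4
[16] read 'a'  n4⇒n5  ** P3@[15:16]
[17] read 'd'  n5⇒n6  ** P0@[12:17],P5@[13:17]
[18] read 'b'  n6⇒n18 ·f  ** P4@[18:18]
[19] read 'c'  n18⇒n0 ·f
[20] read 'd'  n0⇒n16
[21] read 'c'  n16⇒n0 ·f
[22] read 'e'  n0⇒n7
[23] read 'e'  n7⇒n8
[24] read 'a'  n8⇒n9
[25] read 'c'  n9⇒n10
[26] read 'b'  n10⇒n11  ** P1@[22:26],P4@[26:26]
[27] read 'e'  n11⇒n7 ·f
[28] read 'e'  n7⇒n8
[29] read 'a'  n8⇒n9
[30] read 'c'  n9⇒n10
[31] read 'b'  n10⇒n11  ** P1@[27:31],P4@[31:31]
[32] read 'e'  n11⇒n7 ·f
[33] read 'e'  n7⇒n8
[34] read 'a'  n8⇒n9
[35] read 'c'  n9⇒n10
[36] read 'b'  n10⇒n11  ** P1@[32:36],P4@[36:36]
[37] read 'e'  n11⇒n7 ·f
[38] read 'a'  n7⇒n12
[39] read 'e'  n12⇒n13
[40] read 'd'  n13⇒n16 ·f
[41] read 'd'  n16⇒n16 ·f
[42] read 'b'  n16⇒n18 ·f  ** P4@[42:42]
[43] read 'a'  n18⇒n1 ·f
[44] read 'a'  n1⇒n2
[45] read 'b'  n2⇒n3  ** P4@[45:45]
[46] read 'd'  n3⇒n4
[47] read 'a'  n4⇒n5  ** P3@[46:47]
[48] read 'd'  n5⇒n6  ** P0@[43:48],P5@[44:48]
[49] read 'b'  n6⇒n18 ·f  ** P4@[49:49]
[50] read 'a'  n18⇒n1 ·f
[51] read 'd'  n1⇒n16 ·f
[52] read 'c'  n16⇒n0 ·f
[53] read 'b'  n0⇒n18  ** P4@[53:53]
[54] read 'a'  n18⇒n1 ·f
[55] read 'a'  n1⇒n2
[56] read 'd'  n2⇒n16 ·f
[57] read 'e'  n16⇒n7 ·f
[58] read 'a'  n7⇒n12
[59] read 'e'  n12⇒n13
[60] read 'c'  n13⇒n14
[61] read 'b'  n14⇒n15  ** P2@[57:61],P4@[61:61]
[62] read 'd'  n15⇒n16 ·f
[63] read 'e'  n16⇒n7 ·f
[64] read 'd'  n7⇒n16 ·f
[65] read 'd'  n16⇒n16 ·f
[66] read 'a'  n16⇒n17  ** P3@[65:66]
[67] read 'c'  n17⇒n0 ·f
[68] read 'a'  n0⇒n1
[69] read 'b'  n1⇒n19  ** P4@[69:69]
[70] read 'a'  n19⇒n1 ·f

All matches (sorted): [[0,4],[1,4],[6,3],[8,4],[10,3],[11,0],[11,5],[12,3],[14,4],[16,3],[17,0],[17,5],[18,4],[26,1],[26,4],[31,1],[31,4],[36,1],[36,4],[42,4],[45,4],[47,3],[48,0],[48,5],[49,4],[53,4],[61,2],[61,4],[66,3],[69,4]]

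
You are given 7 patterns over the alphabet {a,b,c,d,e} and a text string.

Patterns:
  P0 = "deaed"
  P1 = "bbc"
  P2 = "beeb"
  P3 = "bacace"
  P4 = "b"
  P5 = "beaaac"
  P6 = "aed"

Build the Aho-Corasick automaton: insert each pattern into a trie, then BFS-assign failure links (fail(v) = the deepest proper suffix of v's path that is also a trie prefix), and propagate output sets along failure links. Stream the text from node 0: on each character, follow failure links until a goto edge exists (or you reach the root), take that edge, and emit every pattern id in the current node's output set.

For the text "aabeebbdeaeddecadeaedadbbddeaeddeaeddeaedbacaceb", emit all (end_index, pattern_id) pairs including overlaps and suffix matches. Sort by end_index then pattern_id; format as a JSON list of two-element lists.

Build:
Trie nodes:
  0='ε' goto a→21 b→6 d→1
  1='d' goto e→2
  2='de' goto a→3
  3='dea' goto e→4
  4='deae' goto d→5
  5='deaed' goto ·  [P0 ends]
  6='b' goto a→12 b→7 e→9  [P4 ends]
  7='bb' goto c→8
  8='bbc' goto ·  [P1 ends]
  9='be' goto a→17 e→10
  10='bee' goto b→11
  11='beeb' goto ·  [P2 ends]
  12='ba' goto c→13
  13='bac' goto a→14
  14='baca' goto c→15
  15='bacac' goto e→16
  16='bacace' goto ·  [P3 ends]
  17='bea' goto a→18
  18='beaa' goto a→19
  19='beaaa' goto c→20
  20='beaaac' goto ·  [P5 ends]
  21='a' goto e→22
  22='ae' goto d→23
  23='aed' goto ·  [P6 ends]

Failure links (BFS by depth):
  n1('d'): parent n0 fail=0; on 'd' 0 → fail=0;  out ∅∪∅=∅
  n6('b'): parent n0 fail=0; on 'b' 0 → fail=0;  out {4}∪∅={4}
  n21('a'): parent n0 fail=0; on 'a' 0 → fail=0;  out ∅∪∅=∅
  n2('de'): parent n1 fail=0; on 'e' 0 → fail=0;  out ∅∪∅=∅
  n7('bb'): parent n6 fail=0; on 'b' 0 → fail=6;  out ∅∪{4}={4}
  n9('be'): parent n6 fail=0; on 'e' 0 → fail=0;  out ∅∪∅=∅
  n12('ba'): parent n6 fail=0; on 'a' 0 → fail=21;  out ∅∪∅=∅
  n22('ae'): parent n21 fail=0; on 'e' 0 → fail=0;  out ∅∪∅=∅
  n3('dea'): parent n2 fail=0; on 'a' 0 → fail=21;  out ∅∪∅=∅
  n8('bbc'): parent n7 fail=6; on 'c' 6→0 → fail=0;  out {1}∪∅={1}
  n10('bee'): parent n9 fail=0; on 'e' 0 → fail=0;  out ∅∪∅=∅
  n13('bac'): parent n12 fail=21; on 'c' 21→0 → fail=0;  out ∅∪∅=∅
  n17('bea'): parent n9 fail=0; on 'a' 0 → fail=21;  out ∅∪∅=∅
  n23('aed'): parent n22 fail=0; on 'd' 0 → fail=1;  out {6}∪∅={6}
  n4('deae'): parent n3 fail=21; on 'e' 21 → fail=22;  out ∅∪∅=∅
  n11('beeb'): parent n10 fail=0; on 'b' 0 → fail=6;  out {2}∪{4}={2,4}
  n14('baca'): parent n13 fail=0; on 'a' 0 → fail=21;  out ∅∪∅=∅
  n18('beaa'): parent n17 fail=21; on 'a' 21→0 → fail=21;  out ∅∪∅=∅
  n5('deaed'): parent n4 fail=22; on 'd' 22 → fail=23;  out {0}∪{6}={0,6}
  n15('bacac'): parent n14 fail=21; on 'c' 21→0 → fail=0;  out ∅∪∅=∅
  n19('beaaa'): parent n18 fail=21; on 'a' 21→0 → fail=21;  out ∅∪∅=∅
  n16('bacace'): parent n15 fail=0; on 'e' 0 → fail=0;  out {3}∪∅={3}
  n20('beaaac'): parent n19 fail=21; on 'c' 21→0 → fail=0;  out {5}∪∅={5}

Run:
i=0 'a': node 0→21
i=1 'a': node 21→21 (via fail)
i=2 'b': node 21→6 (via fail)  ** P4@[2:2]
i=3 'e': node 6→9
i=4 'e': node 9→10
i=5 'b': node 10→11  ** P2@[2:5],P4@[5:5]
i=6 'b': node 11→7 (via fail)  ** P4@[6:6]
i=7 'd': node 7→1 (via fail)
i=8 'e': node 1→2
i=9 'a': node 2→3
i=10 'e': node 3→4
i=11 'd': node 4→5  ** P0@[7:11],P6@[9:11]
i=12 'd': node 5→1 (via fail)
i=13 'e': node 1→2
i=14 'c': node 2→0 (via fail)
i=15 'a': node 0→21
i=16 'd': node 21→1 (via fail)
i=17 'e': node 1→2
i=18 'a': node 2→3
i=19 'e': node 3→4
i=20 'd': node 4→5  ** P0@[16:20],P6@[18:20]
i=21 'a': node 5→21 (via fail)
i=22 'd': node 21→1 (via fail)
i=23 'b': node 1→6 (via fail)  ** P4@[23:23]
i=24 'b': node 6→7  ** P4@[24:24]
i=25 'd': node 7→1 (via fail)
i=26 'd': node 1→1 (via fail)
i=27 'e': node 1→2
i=28 'a': node 2→3
i=29 'e': node 3→4
i=30 'd': node 4→5  ** P0@[26:30],P6@[28:30]
i=31 'd': node 5→1 (via fail)
i=32 'e': node 1→2
i=33 'a': node 2→3
i=34 'e': node 3→4
i=35 'd': node 4→5  ** P0@[31:35],P6@[33:35]
i=36 'd': node 5→1 (via fail)
i=37 'e': node 1→2
i=38 'a': node 2→3
i=39 'e': node 3→4
i=40 'd': node 4→5  ** P0@[36:40],P6@[38:40]
i=41 'b': node 5→6 (via fail)  ** P4@[41:41]
i=42 'a': node 6→12
i=43 'c': node 12→13
i=44 'a': node 13→14
i=45 'c': node 14→15
i=46 'e': node 15→16  ** P3@[41:46]
i=47 'b': node 16→6 (via fail)  ** P4@[47:47]

Matches: [[2,4],[5,2],[5,4],[6,4],[11,0],[11,6],[20,0],[20,6],[23,4],[24,4],[30,0],[30,6],[35,0],[35,6],[40,0],[40,6],[41,4],[46,3],[47,4]]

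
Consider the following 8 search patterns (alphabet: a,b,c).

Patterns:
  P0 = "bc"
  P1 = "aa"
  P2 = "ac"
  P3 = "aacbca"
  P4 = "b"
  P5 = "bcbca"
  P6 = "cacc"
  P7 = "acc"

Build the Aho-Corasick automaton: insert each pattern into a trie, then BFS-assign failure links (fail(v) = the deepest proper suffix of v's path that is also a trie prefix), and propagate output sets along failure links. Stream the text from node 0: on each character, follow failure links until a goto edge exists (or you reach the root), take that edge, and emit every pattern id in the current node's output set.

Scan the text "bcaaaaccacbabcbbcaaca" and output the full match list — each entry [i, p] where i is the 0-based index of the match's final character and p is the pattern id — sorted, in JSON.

Construct AC machine:
Trie (insert patterns):
  0='ε' goto a→3 b→1 c→13
  1='b' goto c→2  [P4 ends]
  2='bc' goto b→10  [P0 ends]
  3='a' goto a→4 c→5
  4='aa' goto c→6  [P1 ends]
  5='ac' goto c→17  [P2 ends]
  6='aac' goto b→7
  7='aacb' goto c→8
  8='aacbc' goto a→9
  9='aacbca' goto ·  [P3 ends]
  10='bcb' goto c→11
  11='bcbc' goto a→12
  12='bcbca' goto ·  [P5 ends]
  13='c' goto a→14
  14='ca' goto c→15
  15='cac' goto c→16
  16='cacc' goto ·  [P6 ends]
  17='acc' goto ·  [P7 ends]

Failure links (BFS by depth):
  n1('b'): parent n0 fail=0; on 'b' 0 → fail=0;  out {4}∪∅={4}
  n3('a'): parent n0 fail=0; on 'a' 0 → fail=0;  out ∅∪∅=∅
  n13('c'): parent n0 fail=0; on 'c' 0 → fail=0;  out ∅∪∅=∅
  n2('bc'): parent n1 fail=0; on 'c' 0 → fail=13;  out {0}∪∅={0}
  n4('aa'): parent n3 fail=0; on 'a' 0 → fail=3;  out {1}∪∅={1}
  n5('ac'): parent n3 fail=0; on 'c' 0 → fail=13;  out {2}∪∅={2}
  n14('ca'): parent n13 fail=0; on 'a' 0 → fail=3;  out ∅∪∅=∅
  n6('aac'): parent n4 fail=3; on 'c' 3 → fail=5;  out ∅∪{2}={2}
  n10('bcb'): parent n2 fail=13; on 'b' 13→0 → fail=1;  out ∅∪{4}={4}
  n15('cac'): parent n14 fail=3; on 'c' 3 → fail=5;  out ∅∪{2}={2}
  n17('acc'): parent n5 fail=13; on 'c' 13→0 → fail=13;  out {7}∪∅={7}
  n7('aacb'): parent n6 fail=5; on 'b' 5→13→0 → fail=1;  out ∅∪{4}={4}
  n11('bcbc'): parent n10 fail=1; on 'c' 1 → fail=2;  out ∅∪{0}={0}
  n16('cacc'): parent n15 fail=5; on 'c' 5 → fail=17;  out {6}∪{7}={6,7}
  n8('aacbc'): parent n7 fail=1; on 'c' 1 → fail=2;  out ∅∪{0}={0}
  n12('bcbca'): parent n11 fail=2; on 'a' 2→13 → fail=14;  out {5}∪∅={5}
  n9('aacbca'): parent n8 fail=2; on 'a' 2→13 → fail=14;  out {3}∪∅={3}

Text stream:
pos 0 'b': at 1  emit P4@[0:0]
pos 1 'c': at 2  emit P0@[0:1]
pos 2 'a': at 14 (via fail)
pos 3 'a': at 4 (via fail)  emit P1@[2:3]
pos 4 'a': at 4 (via fail)  emit P1@[3:4]
pos 5 'a': at 4 (via fail)  emit P1@[4:5]
pos 6 'c': at 6  emit P2@[5:6]
pos 7 'c': at 17 (via fail)  emit P7@[5:7]
pos 8 'a': at 14 (via fail)
pos 9 'c': at 15  emit P2@[8:9]
pos 10 'b': at 1 (via fail)  emit P4@[10:10]
pos 11 'a': at 3 (via fail)
pos 12 'b': at 1 (via fail)  emit P4@[12:12]
pos 13 'c': at 2  emit P0@[12:13]
pos 14 'b': at 10  emit P4@[14:14]
pos 15 'b': at 1 (via fail)  emit P4@[15:15]
pos 16 'c': at 2  emit P0@[15:16]
pos 17 'a': at 14 (via fail)
pos 18 'a': at 4 (via fail)  emit P1@[17:18]
pos 19 'c': at 6  emit P2@[18:19]
pos 20 'a': at 14 (via fail)

Matches: [[0,4],[1,0],[3,1],[4,1],[5,1],[6,2],[7,7],[9,2],[10,4],[12,4],[13,0],[14,4],[15,4],[16,0],[18,1],[19,2]]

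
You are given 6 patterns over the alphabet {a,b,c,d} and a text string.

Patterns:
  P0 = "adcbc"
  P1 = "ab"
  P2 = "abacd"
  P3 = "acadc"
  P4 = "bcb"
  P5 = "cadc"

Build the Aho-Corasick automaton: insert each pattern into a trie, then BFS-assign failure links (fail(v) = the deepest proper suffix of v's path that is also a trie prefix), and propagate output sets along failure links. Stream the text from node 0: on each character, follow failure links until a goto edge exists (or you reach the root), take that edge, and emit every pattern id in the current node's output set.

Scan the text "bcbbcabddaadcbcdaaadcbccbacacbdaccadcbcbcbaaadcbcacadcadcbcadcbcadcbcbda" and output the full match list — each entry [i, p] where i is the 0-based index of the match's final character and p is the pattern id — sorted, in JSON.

Construct AC machine:
Trie nodes:
  n0 'ε': a→1 b→14 c→17
  n1 'a': b→6 c→10 d→2
  n2 'ad': c→3
  n3 'adc': b→4
  n4 'adcb': c→5
  n5 'adcbc': ·  [P0 ends]
  n6 'ab': a→7  [P1 ends]
  n7 'aba': c→8
  n8 'abac': d→9
  n9 'abacd': ·  [P2 ends]
  n10 'ac': a→11
  n11 'aca': d→12
  n12 'acad': c→13
  n13 'acadc': ·  [P3 ends]
  n14 'b': c→15
  n15 'bc': b→16
  n16 'bcb': ·  [P4 ends]
  n17 'c': a→18
  n18 'ca': d→19
  n19 'cad': c→20
  n20 'cadc': ·  [P5 ends]

Failure links (BFS by depth):
  fail(1) 'a': from fail(0)=0 chase 'a': 0 ⇒ 0;  out=∅∪out(0)=∅
  fail(14) 'b': from fail(0)=0 chase 'b': 0 ⇒ 0;  out=∅∪out(0)=∅
  fail(17) 'c': from fail(0)=0 chase 'c': 0 ⇒ 0;  out=∅∪out(0)=∅
  fail(2) 'ad': from fail(1)=0 chase 'd': 0 ⇒ 0;  out=∅∪out(0)=∅
  fail(6) 'ab': from fail(1)=0 chase 'b': 0 ⇒ 14;  out={1}∪out(14)={1}
  fail(10) 'ac': from fail(1)=0 chase 'c': 0 ⇒ 17;  out=∅∪out(17)=∅
  fail(15) 'bc': from fail(14)=0 chase 'c': 0 ⇒ 17;  out=∅∪out(17)=∅
  fail(18) 'ca': from fail(17)=0 chase 'a': 0 ⇒ 1;  out=∅∪out(1)=∅
  fail(3) 'adc': from fail(2)=0 chase 'c': 0 ⇒ 17;  out=∅∪out(17)=∅
  fail(7) 'aba': from fail(6)=14 chase 'a': 14→0 ⇒ 1;  out=∅∪out(1)=∅
  fail(11) 'aca': from fail(10)=17 chase 'a': 17 ⇒ 18;  out=∅∪out(18)=∅
  fail(16) 'bcb': from fail(15)=17 chase 'b': 17→0 ⇒ 14;  out={4}∪out(14)={4}
  fail(19) 'cad': from fail(18)=1 chase 'd': 1 ⇒ 2;  out=∅∪out(2)=∅
  fail(4) 'adcb': from fail(3)=17 chase 'b': 17→0 ⇒ 14;  out=∅∪out(14)=∅
  fail(8) 'abac': from fail(7)=1 chase 'c': 1 ⇒ 10;  out=∅∪out(10)=∅
  fail(12) 'acad': from fail(11)=18 chase 'd': 18 ⇒ 19;  out=∅∪out(19)=∅
  fail(20) 'cadc': from fail(19)=2 chase 'c': 2 ⇒ 3;  out={5}∪out(3)={5}
  fail(5) 'adcbc': from fail(4)=14 chase 'c': 14 ⇒ 15;  out={0}∪out(15)={0}
  fail(9) 'abacd': from fail(8)=10 chase 'd': 10→17→0 ⇒ 0;  out={2}∪out(0)={2}
  fail(13) 'acadc': from fail(12)=19 chase 'c': 19 ⇒ 20;  out={3}∪out(20)={3,5}

Scan:
i=0 'b': node 0→14
i=1 'c': node 14→15
i=2 'b': node 15→16  → match P4@[0:2]
i=3 'b': node 16→14 ·f
i=4 'c': node 14→15
i=5 'a': node 15→18 ·f
i=6 'b': node 18→6 ·f  → match P1@[5:6]
i=7 'd': node 6→0 ·f
i=8 'd': node 0→0
i=9 'a': node 0→1
i=10 'a': node 1→1 ·f
i=11 'd': node 1→2
i=12 'c': node 2→3
i=13 'b': node 3→4
i=14 'c': node 4→5  → match P0@[10:14]
i=15 'd': node 5→0 ·f
i=16 'a': node 0→1
i=17 'a': node 1→1 ·f
i=18 'a': node 1→1 ·f
i=19 'd': node 1→2
i=20 'c': node 2→3
i=21 'b': node 3→4
i=22 'c': node 4→5  → match P0@[18:22]
i=23 'c': node 5→17 ·f
i=24 'b': node 17→14 ·f
i=25 'a': node 14→1 ·f
i=26 'c': node 1→10
i=27 'a': node 10→11
i=28 'c': node 11→10 ·f
i=29 'b': node 10→14 ·f
i=30 'd': node 14→0 ·f
i=31 'a': node 0→1
i=32 'c': node 1→10
i=33 'c': node 10→17 ·f
i=34 'a': node 17→18
i=35 'd': node 18→19
i=36 'c': node 19→20  → match P5@[33:36]
i=37 'b': node 20→4 ·f
i=38 'c': node 4→5  → match P0@[34:38]
i=39 'b': node 5→16 ·f  → match P4@[37:39]
i=40 'c': node 16→15 ·f
i=41 'b': node 15→16  → match P4@[39:41]
i=42 'a': node 16→1 ·f
i=43 'a': node 1→1 ·f
i=44 'a': node 1→1 ·f
i=45 'd': node 1→2
i=46 'c': node 2→3
i=47 'b': node 3→4
i=48 'c': node 4→5  → match P0@[44:48]
i=49 'a': node 5→18 ·f
i=50 'c': node 18→10 ·f
i=51 'a': node 10→11
i=52 'd': node 11→12
i=53 'c': node 12→13  → match P3@[49:53],P5@[50:53]
i=54 'a': node 13→18 ·f
i=55 'd': node 18→19
i=56 'c': node 19→20  → match P5@[53:56]
i=57 'b': node 20→4 ·f
i=58 'c': node 4→5  → match P0@[54:58]
i=59 'a': node 5→18 ·f
i=60 'd': node 18→19
i=61 'c': node 19→20  → match P5@[58:61]
i=62 'b': node 20→4 ·f
i=63 'c': node 4→5  → match P0@[59:63]
i=64 'a': node 5→18 ·f
i=65 'd': node 18→19
i=66 'c': node 19→20  → match P5@[63:66]
i=67 'b': node 20→4 ·f
i=68 'c': node 4→5  → match P0@[64:68]
i=69 'b': node 5→16 ·f  → match P4@[67:69]
i=70 'd': node 16→0 ·f
i=71 'a': node 0→1

Result: [[2,4],[6,1],[14,0],[22,0],[36,5],[38,0],[39,4],[41,4],[48,0],[53,3],[53,5],[56,5],[58,0],[61,5],[63,0],[66,5],[68,0],[69,4]]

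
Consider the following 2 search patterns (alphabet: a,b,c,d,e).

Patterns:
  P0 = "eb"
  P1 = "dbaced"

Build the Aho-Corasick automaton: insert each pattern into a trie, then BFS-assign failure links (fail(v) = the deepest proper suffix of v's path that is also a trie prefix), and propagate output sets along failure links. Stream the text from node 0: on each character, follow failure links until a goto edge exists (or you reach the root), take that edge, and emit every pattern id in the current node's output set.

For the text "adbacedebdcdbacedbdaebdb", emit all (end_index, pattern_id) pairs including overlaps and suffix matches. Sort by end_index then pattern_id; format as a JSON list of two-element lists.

Build automaton:
Trie (insert patterns):
  n0 'ε': d→3 e→1
  n1 'e': b→2
  n2 'eb': ·  ←P0
  n3 'd': b→4
  n4 'db': a→5
  n5 'dba': c→6
  n6 'dbac': e→7
  n7 'dbace': d→8
  n8 'dbaced': ·  ←P1

BFS fail/out derivation:
  fail(1) 'e': from fail(0)=0 chase 'e': 0 ⇒ 0;  out=∅∪out(0)=∅
  fail(3) 'd': from fail(0)=0 chase 'd': 0 ⇒ 0;  out=∅∪out(0)=∅
  fail(2) 'eb': from fail(1)=0 chase 'b': 0 ⇒ 0;  out={0}∪out(0)={0}
  fail(4) 'db': from fail(3)=0 chase 'b': 0 ⇒ 0;  out=∅∪out(0)=∅
  fail(5) 'dba': from fail(4)=0 chase 'a': 0 ⇒ 0;  out=∅∪out(0)=∅
  fail(6) 'dbac': from fail(5)=0 chase 'c': 0 ⇒ 0;  out=∅∪out(0)=∅
  fail(7) 'dbace': from fail(6)=0 chase 'e': 0 ⇒ 1;  out=∅∪out(1)=∅
  fail(8) 'dbaced': from fail(7)=1 chase 'd': 1→0 ⇒ 3;  out={1}∪out(3)={1}

Scan:
[0] read 'a'  n0⇒n0
[1] read 'd'  n0⇒n3
[2] read 'b'  n3⇒n4
[3] read 'a'  n4⇒n5
[4] read 'c'  n5⇒n6
[5] read 'e'  n6⇒n7
[6] read 'd'  n7⇒n8  ** P1@[1:6]
[7] read 'e'  n8⇒n1 ·f
[8] read 'b'  n1⇒n2  ** P0@[7:8]
[9] read 'd'  n2⇒n3 ·f
[10] read 'c'  n3⇒n0 ·f
[11] read 'd'  n0⇒n3
[12] read 'b'  n3⇒n4
[13] read 'a'  n4⇒n5
[14] read 'c'  n5⇒n6
[15] read 'e'  n6⇒n7
[16] read 'd'  n7⇒n8  ** P1@[11:16]
[17] read 'b'  n8⇒n4 ·f
[18] read 'd'  n4⇒n3 ·f
[19] read 'a'  n3⇒n0 ·f
[20] read 'e'  n0⇒n1
[21] read 'b'  n1⇒n2  ** P0@[20:21]
[22] read 'd'  n2⇒n3 ·f
[23] read 'b'  n3⇒n4

All matches (sorted): [[6,1],[8,0],[16,1],[21,0]]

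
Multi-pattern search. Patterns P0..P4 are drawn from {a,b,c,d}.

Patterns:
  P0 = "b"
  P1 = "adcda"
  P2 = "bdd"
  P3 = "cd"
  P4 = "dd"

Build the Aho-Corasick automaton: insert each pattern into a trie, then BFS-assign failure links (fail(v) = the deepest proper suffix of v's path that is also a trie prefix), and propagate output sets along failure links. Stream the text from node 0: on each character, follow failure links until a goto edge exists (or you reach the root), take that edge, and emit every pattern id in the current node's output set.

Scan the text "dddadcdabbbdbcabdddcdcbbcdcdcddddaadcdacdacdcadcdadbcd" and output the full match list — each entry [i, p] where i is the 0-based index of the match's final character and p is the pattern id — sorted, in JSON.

Construct AC machine:
Trie (insert patterns):
  0='ε' goto a→2 b→1 c→9 d→11
  1='b' goto d→7  ←P0
  2='a' goto d→3
  3='ad' goto c→4
  4='adc' goto d→5
  5='adcd' goto a→6
  6='adcda' goto ·  ←P1
  7='bd' goto d→8
  8='bdd' goto ·  ←P2
  9='c' goto d→10
  10='cd' goto ·  ←P3
  11='d' goto d→12
  12='dd' goto ·  ←P4

Failure links (BFS by depth):
  fail(1) 'b': from fail(0)=0 chase 'b': 0 ⇒ 0;  out={0}∪out(0)={0}
  fail(2) 'a': from fail(0)=0 chase 'a': 0 ⇒ 0;  out=∅∪out(0)=∅
  fail(9) 'c': from fail(0)=0 chase 'c': 0 ⇒ 0;  out=∅∪out(0)=∅
  fail(11) 'd': from fail(0)=0 chase 'd': 0 ⇒ 0;  out=∅∪out(0)=∅
  fail(3) 'ad': from fail(2)=0 chase 'd': 0 ⇒ 11;  out=∅∪out(11)=∅
  fail(7) 'bd': from fail(1)=0 chase 'd': 0 ⇒ 11;  out=∅∪out(11)=∅
  fail(10) 'cd': from fail(9)=0 chase 'd': 0 ⇒ 11;  out={3}∪out(11)={3}
  fail(12) 'dd': from fail(11)=0 chase 'd': 0 ⇒ 11;  out={4}∪out(11)={4}
  fail(4) 'adc': from fail(3)=11 chase 'c': 11→0 ⇒ 9;  out=∅∪out(9)=∅
  fail(8) 'bdd': from fail(7)=11 chase 'd': 11 ⇒ 12;  out={2}∪out(12)={2,4}
  fail(5) 'adcd': from fail(4)=9 chase 'd': 9 ⇒ 10;  out=∅∪out(10)={3}
  fail(6) 'adcda': from fail(5)=10 chase 'a': 10→11→0 ⇒ 2;  out={1}∪out(2)={1}

Text stream:
i=0 'd': node 0→11
i=1 'd': node 11→12  emit P4@[0:1]
i=2 'd': node 12→12 ·f  emit P4@[1:2]
i=3 'a': node 12→2 ·f
i=4 'd': node 2→3
i=5 'c': node 3→4
i=6 'd': node 4→5  emit P3@[5:6]
i=7 'a': node 5→6  emit P1@[3:7]
i=8 'b': node 6→1 ·f  emit P0@[8:8]
i=9 'b': node 1→1 ·f  emit P0@[9:9]
i=10 'b': node 1→1 ·f  emit P0@[10:10]
i=11 'd': node 1→7
i=12 'b': node 7→1 ·f  emit P0@[12:12]
i=13 'c': node 1→9 ·f
i=14 'a': node 9→2 ·f
i=15 'b': node 2→1 ·f  emit P0@[15:15]
i=16 'd': node 1→7
i=17 'd': node 7→8  emit P2@[15:17],P4@[16:17]
i=18 'd': node 8→12 ·f  emit P4@[17:18]
i=19 'c': node 12→9 ·f
i=20 'd': node 9→10  emit P3@[19:20]
i=21 'c': node 10→9 ·f
i=22 'b': node 9→1 ·f  emit P0@[22:22]
i=23 'b': node 1→1 ·f  emit P0@[23:23]
i=24 'c': node 1→9 ·f
i=25 'd': node 9→10  emit P3@[24:25]
i=26 'c': node 10→9 ·f
i=27 'd': node 9→10  emit P3@[26:27]
i=28 'c': node 10→9 ·f
i=29 'd': node 9→10  emit P3@[28:29]
i=30 'd': node 10→12 ·f  emit P4@[29:30]
i=31 'd': node 12→12 ·f  emit P4@[30:31]
i=32 'd': node 12→12 ·f  emit P4@[31:32]
i=33 'a': node 12→2 ·f
i=34 'a': node 2→2 ·f
i=35 'd': node 2→3
i=36 'c': node 3→4
i=37 'd': node 4→5  emit P3@[36:37]
i=38 'a': node 5→6  emit P1@[34:38]
i=39 'c': node 6→9 ·f
i=40 'd': node 9→10  emit P3@[39:40]
i=41 'a': node 10→2 ·f
i=42 'c': node 2→9 ·f
i=43 'd': node 9→10  emit P3@[42:43]
i=44 'c': node 10→9 ·f
i=45 'a': node 9→2 ·f
i=46 'd': node 2→3
i=47 'c': node 3→4
i=48 'd': node 4→5  emit P3@[47:48]
i=49 'a': node 5→6  emit P1@[45:49]
i=50 'd': node 6→3 ·f
i=51 'b': node 3→1 ·f  emit P0@[51:51]
i=52 'c': node 1→9 ·f
i=53 'd': node 9→10  emit P3@[52:53]

Result: [[1,4],[2,4],[6,3],[7,1],[8,0],[9,0],[10,0],[12,0],[15,0],[17,2],[17,4],[18,4],[20,3],[22,0],[23,0],[25,3],[27,3],[29,3],[30,4],[31,4],[32,4],[37,3],[38,1],[40,3],[43,3],[48,3],[49,1],[51,0],[53,3]]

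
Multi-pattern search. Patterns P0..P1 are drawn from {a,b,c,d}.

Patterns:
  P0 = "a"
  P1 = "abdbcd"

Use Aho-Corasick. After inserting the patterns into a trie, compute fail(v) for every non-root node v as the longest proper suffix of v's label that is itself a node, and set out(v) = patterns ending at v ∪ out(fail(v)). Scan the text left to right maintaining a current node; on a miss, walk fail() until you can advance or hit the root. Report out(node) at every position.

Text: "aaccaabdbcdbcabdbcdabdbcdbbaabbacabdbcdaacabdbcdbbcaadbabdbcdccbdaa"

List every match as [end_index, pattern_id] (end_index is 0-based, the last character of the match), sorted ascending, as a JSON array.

Build:
Trie nodes:
  n0 'ε': a→1
  n1 'a': b→2  [P0 ends]
  n2 'ab': d→3
  n3 'abd': b→4
  n4 'abdb': c→5
  n5 'abdbc': d→6
  n6 'abdbcd': ·  [P1 ends]

BFS fail/out derivation:
  n1('a'): parent n0 fail=0; on 'a' 0 → fail=0;  out {0}∪∅={0}
  n2('ab'): parent n1 fail=0; on 'b' 0 → fail=0;  out ∅∪∅=∅
  n3('abd'): parent n2 fail=0; on 'd' 0 → fail=0;  out ∅∪∅=∅
  n4('abdb'): parent n3 fail=0; on 'b' 0 → fail=0;  out ∅∪∅=∅
  n5('abdbc'): parent n4 fail=0; on 'c' 0 → fail=0;  out ∅∪∅=∅
  n6('abdbcd'): parent n5 fail=0; on 'd' 0 → fail=0;  out {1}∪∅={1}

Scan:
pos 0 'a': at 1  → match P0@[0:0]
pos 1 'a': at 1 (fail-walked)  → match P0@[1:1]
pos 2 'c': at 0 (fail-walked)
pos 3 'c': at 0
pos 4 'a': at 1  → match P0@[4:4]
pos 5 'a': at 1 (fail-walked)  → match P0@[5:5]
pos 6 'b': at 2
pos 7 'd': at 3
pos 8 'b': at 4
pos 9 'c': at 5
pos 10 'd': at 6  → match P1@[5:10]
pos 11 'b': at 0 (fail-walked)
pos 12 'c': at 0
pos 13 'a': at 1  → match P0@[13:13]
pos 14 'b': at 2
pos 15 'd': at 3
pos 16 'b': at 4
pos 17 'c': at 5
pos 18 'd': at 6  → match P1@[13:18]
pos 19 'a': at 1 (fail-walked)  → match P0@[19:19]
pos 20 'b': at 2
pos 21 'd': at 3
pos 22 'b': at 4
pos 23 'c': at 5
pos 24 'd': at 6  → match P1@[19:24]
pos 25 'b': at 0 (fail-walked)
pos 26 'b': at 0
pos 27 'a': at 1  → match P0@[27:27]
pos 28 'a': at 1 (fail-walked)  → match P0@[28:28]
pos 29 'b': at 2
pos 30 'b': at 0 (fail-walked)
pos 31 'a': at 1  → match P0@[31:31]
pos 32 'c': at 0 (fail-walked)
pos 33 'a': at 1  → match P0@[33:33]
pos 34 'b': at 2
pos 35 'd': at 3
pos 36 'b': at 4
pos 37 'c': at 5
pos 38 'd': at 6  → match P1@[33:38]
pos 39 'a': at 1 (fail-walked)  → match P0@[39:39]
pos 40 'a': at 1 (fail-walked)  → match P0@[40:40]
pos 41 'c': at 0 (fail-walked)
pos 42 'a': at 1  → match P0@[42:42]
pos 43 'b': at 2
pos 44 'd': at 3
pos 45 'b': at 4
pos 46 'c': at 5
pos 47 'd': at 6  → match P1@[42:47]
pos 48 'b': at 0 (fail-walked)
pos 49 'b': at 0
pos 50 'c': at 0
pos 51 'a': at 1  → match P0@[51:51]
pos 52 'a': at 1 (fail-walked)  → match P0@[52:52]
pos 53 'd': at 0 (fail-walked)
pos 54 'b': at 0
pos 55 'a': at 1  → match P0@[55:55]
pos 56 'b': at 2
pos 57 'd': at 3
pos 58 'b': at 4
pos 59 'c': at 5
pos 60 'd': at 6  → match P1@[55:60]
pos 61 'c': at 0 (fail-walked)
pos 62 'c': at 0
pos 63 'b': at 0
pos 64 'd': at 0
pos 65 'a': at 1  → match P0@[65:65]
pos 66 'a': at 1 (fail-walked)  → match P0@[66:66]

Matches: [[0,0],[1,0],[4,0],[5,0],[10,1],[13,0],[18,1],[19,0],[24,1],[27,0],[28,0],[31,0],[33,0],[38,1],[39,0],[40,0],[42,0],[47,1],[51,0],[52,0],[55,0],[60,1],[65,0],[66,0]]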